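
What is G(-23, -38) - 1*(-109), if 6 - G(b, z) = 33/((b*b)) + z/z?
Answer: 60273/529 ≈ 113.94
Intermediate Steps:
G(b, z) = 5 - 33/b² (G(b, z) = 6 - (33/((b*b)) + z/z) = 6 - (33/(b²) + 1) = 6 - (33/b² + 1) = 6 - (1 + 33/b²) = 6 + (-1 - 33/b²) = 5 - 33/b²)
G(-23, -38) - 1*(-109) = (5 - 33/(-23)²) - 1*(-109) = (5 - 33*1/529) + 109 = (5 - 33/529) + 109 = 2612/529 + 109 = 60273/529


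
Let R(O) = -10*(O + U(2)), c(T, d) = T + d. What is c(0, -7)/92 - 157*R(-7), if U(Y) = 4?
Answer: -433327/92 ≈ -4710.1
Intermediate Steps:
R(O) = -40 - 10*O (R(O) = -10*(O + 4) = -10*(4 + O) = -40 - 10*O)
c(0, -7)/92 - 157*R(-7) = (0 - 7)/92 - 157*(-40 - 10*(-7)) = -7*1/92 - 157*(-40 + 70) = -7/92 - 157*30 = -7/92 - 4710 = -433327/92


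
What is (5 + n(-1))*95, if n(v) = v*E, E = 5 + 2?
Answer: -190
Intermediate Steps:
E = 7
n(v) = 7*v (n(v) = v*7 = 7*v)
(5 + n(-1))*95 = (5 + 7*(-1))*95 = (5 - 7)*95 = -2*95 = -190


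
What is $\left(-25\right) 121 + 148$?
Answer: $-2877$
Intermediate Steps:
$\left(-25\right) 121 + 148 = -3025 + 148 = -2877$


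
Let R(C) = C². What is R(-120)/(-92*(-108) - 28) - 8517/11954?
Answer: 21937791/29610058 ≈ 0.74089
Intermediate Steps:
R(-120)/(-92*(-108) - 28) - 8517/11954 = (-120)²/(-92*(-108) - 28) - 8517/11954 = 14400/(9936 - 28) - 8517*1/11954 = 14400/9908 - 8517/11954 = 14400*(1/9908) - 8517/11954 = 3600/2477 - 8517/11954 = 21937791/29610058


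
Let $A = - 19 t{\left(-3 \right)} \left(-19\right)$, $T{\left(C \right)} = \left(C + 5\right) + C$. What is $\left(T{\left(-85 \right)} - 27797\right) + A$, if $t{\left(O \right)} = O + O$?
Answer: $-30128$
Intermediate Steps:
$t{\left(O \right)} = 2 O$
$T{\left(C \right)} = 5 + 2 C$ ($T{\left(C \right)} = \left(5 + C\right) + C = 5 + 2 C$)
$A = -2166$ ($A = - 19 \cdot 2 \left(-3\right) \left(-19\right) = \left(-19\right) \left(-6\right) \left(-19\right) = 114 \left(-19\right) = -2166$)
$\left(T{\left(-85 \right)} - 27797\right) + A = \left(\left(5 + 2 \left(-85\right)\right) - 27797\right) - 2166 = \left(\left(5 - 170\right) - 27797\right) - 2166 = \left(-165 - 27797\right) - 2166 = -27962 - 2166 = -30128$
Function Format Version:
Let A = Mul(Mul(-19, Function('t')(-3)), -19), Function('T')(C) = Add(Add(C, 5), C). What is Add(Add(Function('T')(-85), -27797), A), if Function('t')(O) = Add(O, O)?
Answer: -30128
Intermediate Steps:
Function('t')(O) = Mul(2, O)
Function('T')(C) = Add(5, Mul(2, C)) (Function('T')(C) = Add(Add(5, C), C) = Add(5, Mul(2, C)))
A = -2166 (A = Mul(Mul(-19, Mul(2, -3)), -19) = Mul(Mul(-19, -6), -19) = Mul(114, -19) = -2166)
Add(Add(Function('T')(-85), -27797), A) = Add(Add(Add(5, Mul(2, -85)), -27797), -2166) = Add(Add(Add(5, -170), -27797), -2166) = Add(Add(-165, -27797), -2166) = Add(-27962, -2166) = -30128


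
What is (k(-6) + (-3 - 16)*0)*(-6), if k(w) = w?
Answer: 36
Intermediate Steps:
(k(-6) + (-3 - 16)*0)*(-6) = (-6 + (-3 - 16)*0)*(-6) = (-6 - 19*0)*(-6) = (-6 + 0)*(-6) = -6*(-6) = 36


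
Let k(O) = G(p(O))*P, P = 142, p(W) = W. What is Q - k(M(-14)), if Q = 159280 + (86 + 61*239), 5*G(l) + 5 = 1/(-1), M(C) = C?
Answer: 870577/5 ≈ 1.7412e+5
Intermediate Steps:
G(l) = -6/5 (G(l) = -1 + (⅕)/(-1) = -1 + (⅕)*(-1) = -1 - ⅕ = -6/5)
k(O) = -852/5 (k(O) = -6/5*142 = -852/5)
Q = 173945 (Q = 159280 + (86 + 14579) = 159280 + 14665 = 173945)
Q - k(M(-14)) = 173945 - 1*(-852/5) = 173945 + 852/5 = 870577/5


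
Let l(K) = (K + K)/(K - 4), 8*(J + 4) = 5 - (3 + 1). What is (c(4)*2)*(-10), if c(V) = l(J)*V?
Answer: -4960/63 ≈ -78.730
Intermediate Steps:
J = -31/8 (J = -4 + (5 - (3 + 1))/8 = -4 + (5 - 1*4)/8 = -4 + (5 - 4)/8 = -4 + (⅛)*1 = -4 + ⅛ = -31/8 ≈ -3.8750)
l(K) = 2*K/(-4 + K) (l(K) = (2*K)/(-4 + K) = 2*K/(-4 + K))
c(V) = 62*V/63 (c(V) = (2*(-31/8)/(-4 - 31/8))*V = (2*(-31/8)/(-63/8))*V = (2*(-31/8)*(-8/63))*V = 62*V/63)
(c(4)*2)*(-10) = (((62/63)*4)*2)*(-10) = ((248/63)*2)*(-10) = (496/63)*(-10) = -4960/63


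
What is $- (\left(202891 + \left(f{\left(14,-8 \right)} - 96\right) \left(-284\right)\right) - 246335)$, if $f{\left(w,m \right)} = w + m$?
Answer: $17884$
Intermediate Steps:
$f{\left(w,m \right)} = m + w$
$- (\left(202891 + \left(f{\left(14,-8 \right)} - 96\right) \left(-284\right)\right) - 246335) = - (\left(202891 + \left(\left(-8 + 14\right) - 96\right) \left(-284\right)\right) - 246335) = - (\left(202891 + \left(6 - 96\right) \left(-284\right)\right) - 246335) = - (\left(202891 - -25560\right) - 246335) = - (\left(202891 + 25560\right) - 246335) = - (228451 - 246335) = \left(-1\right) \left(-17884\right) = 17884$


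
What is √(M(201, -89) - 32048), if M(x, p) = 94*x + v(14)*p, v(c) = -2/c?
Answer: 3*I*√71547/7 ≈ 114.64*I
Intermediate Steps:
M(x, p) = 94*x - p/7 (M(x, p) = 94*x + (-2/14)*p = 94*x + (-2*1/14)*p = 94*x - p/7)
√(M(201, -89) - 32048) = √((94*201 - ⅐*(-89)) - 32048) = √((18894 + 89/7) - 32048) = √(132347/7 - 32048) = √(-91989/7) = 3*I*√71547/7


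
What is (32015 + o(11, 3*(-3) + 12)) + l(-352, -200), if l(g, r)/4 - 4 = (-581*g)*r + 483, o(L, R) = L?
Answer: -163575626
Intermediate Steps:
l(g, r) = 1948 - 2324*g*r (l(g, r) = 16 + 4*((-581*g)*r + 483) = 16 + 4*(-581*g*r + 483) = 16 + 4*(483 - 581*g*r) = 16 + (1932 - 2324*g*r) = 1948 - 2324*g*r)
(32015 + o(11, 3*(-3) + 12)) + l(-352, -200) = (32015 + 11) + (1948 - 2324*(-352)*(-200)) = 32026 + (1948 - 163609600) = 32026 - 163607652 = -163575626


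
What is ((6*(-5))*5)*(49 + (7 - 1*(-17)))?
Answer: -10950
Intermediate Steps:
((6*(-5))*5)*(49 + (7 - 1*(-17))) = (-30*5)*(49 + (7 + 17)) = -150*(49 + 24) = -150*73 = -10950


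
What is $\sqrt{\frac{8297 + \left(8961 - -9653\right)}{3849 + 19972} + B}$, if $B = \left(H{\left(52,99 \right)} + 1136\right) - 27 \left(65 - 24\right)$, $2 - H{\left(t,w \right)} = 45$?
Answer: $\frac{i \sqrt{7303113643}}{23821} \approx 3.5875 i$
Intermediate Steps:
$H{\left(t,w \right)} = -43$ ($H{\left(t,w \right)} = 2 - 45 = -43$)
$B = -14$ ($B = \left(-43 + 1136\right) - 27 \left(65 - 24\right) = 1093 - 1107 = -14$)
$\sqrt{\frac{8297 + \left(8961 - -9653\right)}{3849 + 19972} + B} = \sqrt{\frac{8297 + \left(8961 - -9653\right)}{3849 + 19972} - 14} = \sqrt{\frac{8297 + \left(8961 + 9653\right)}{23821} - 14} = \sqrt{\left(8297 + 18614\right) \frac{1}{23821} - 14} = \sqrt{26911 \cdot \frac{1}{23821} - 14} = \sqrt{\frac{26911}{23821} - 14} = \sqrt{- \frac{306583}{23821}} = \frac{i \sqrt{7303113643}}{23821}$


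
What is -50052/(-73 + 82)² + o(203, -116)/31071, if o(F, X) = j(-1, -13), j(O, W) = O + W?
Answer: -172796314/279639 ≈ -617.93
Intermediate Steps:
o(F, X) = -14 (o(F, X) = -1 - 13 = -14)
-50052/(-73 + 82)² + o(203, -116)/31071 = -50052/(-73 + 82)² - 14/31071 = -50052/(9²) - 14*1/31071 = -50052/81 - 14/31071 = -50052*1/81 - 14/31071 = -16684/27 - 14/31071 = -172796314/279639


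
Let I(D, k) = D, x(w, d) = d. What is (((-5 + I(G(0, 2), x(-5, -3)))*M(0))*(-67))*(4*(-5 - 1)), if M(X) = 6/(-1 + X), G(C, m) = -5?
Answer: 96480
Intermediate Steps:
M(X) = 6/(-1 + X)
(((-5 + I(G(0, 2), x(-5, -3)))*M(0))*(-67))*(4*(-5 - 1)) = (((-5 - 5)*(6/(-1 + 0)))*(-67))*(4*(-5 - 1)) = (-60/(-1)*(-67))*(4*(-6)) = (-60*(-1)*(-67))*(-24) = (-10*(-6)*(-67))*(-24) = (60*(-67))*(-24) = -4020*(-24) = 96480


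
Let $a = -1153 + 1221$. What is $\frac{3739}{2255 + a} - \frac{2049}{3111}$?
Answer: $\frac{2290734}{2408951} \approx 0.95093$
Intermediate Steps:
$a = 68$
$\frac{3739}{2255 + a} - \frac{2049}{3111} = \frac{3739}{2255 + 68} - \frac{2049}{3111} = \frac{3739}{2323} - \frac{683}{1037} = \frac{2290734}{2408951}$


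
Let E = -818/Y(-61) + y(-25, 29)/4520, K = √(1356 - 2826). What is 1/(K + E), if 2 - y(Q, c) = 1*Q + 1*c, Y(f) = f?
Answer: 254850615340/31355300219161 - 133037657200*I*√30/31355300219161 ≈ 0.0081278 - 0.023239*I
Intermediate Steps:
y(Q, c) = 2 - Q - c (y(Q, c) = 2 - (1*Q + 1*c) = 2 - (Q + c) = 2 + (-Q - c) = 2 - Q - c)
K = 7*I*√30 (K = √(-1470) = 7*I*√30 ≈ 38.341*I)
E = 1848619/137860 (E = -818/(-61) + (2 - 1*(-25) - 1*29)/4520 = -818*(-1/61) + (2 + 25 - 29)*(1/4520) = 818/61 - 2*1/4520 = 818/61 - 1/2260 = 1848619/137860 ≈ 13.409)
1/(K + E) = 1/(7*I*√30 + 1848619/137860) = 1/(1848619/137860 + 7*I*√30)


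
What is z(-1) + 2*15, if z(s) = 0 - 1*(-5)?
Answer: 35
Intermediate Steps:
z(s) = 5 (z(s) = 0 + 5 = 5)
z(-1) + 2*15 = 5 + 2*15 = 5 + 30 = 35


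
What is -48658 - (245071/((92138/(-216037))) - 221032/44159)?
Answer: 2140016412957273/4068721942 ≈ 5.2597e+5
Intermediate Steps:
-48658 - (245071/((92138/(-216037))) - 221032/44159) = -48658 - (245071/((92138*(-1/216037))) - 221032*1/44159) = -48658 - (245071/(-92138/216037) - 221032/44159) = -48658 - (245071*(-216037/92138) - 221032/44159) = -48658 - (-52944403627/92138 - 221032/44159) = -48658 - 1*(-2337992285211109/4068721942) = -48658 + 2337992285211109/4068721942 = 2140016412957273/4068721942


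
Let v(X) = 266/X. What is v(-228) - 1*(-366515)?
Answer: 2199083/6 ≈ 3.6651e+5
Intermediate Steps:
v(-228) - 1*(-366515) = 266/(-228) - 1*(-366515) = 266*(-1/228) + 366515 = -7/6 + 366515 = 2199083/6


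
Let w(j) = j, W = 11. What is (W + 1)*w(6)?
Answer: 72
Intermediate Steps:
(W + 1)*w(6) = (11 + 1)*6 = 12*6 = 72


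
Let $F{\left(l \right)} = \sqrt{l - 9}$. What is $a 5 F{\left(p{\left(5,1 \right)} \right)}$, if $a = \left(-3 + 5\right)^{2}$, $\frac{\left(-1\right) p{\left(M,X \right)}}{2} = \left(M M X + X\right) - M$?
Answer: $20 i \sqrt{51} \approx 142.83 i$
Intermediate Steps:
$p{\left(M,X \right)} = - 2 X + 2 M - 2 X M^{2}$ ($p{\left(M,X \right)} = - 2 \left(\left(M M X + X\right) - M\right) = - 2 \left(\left(M^{2} X + X\right) - M\right) = - 2 \left(\left(X M^{2} + X\right) - M\right) = - 2 \left(\left(X + X M^{2}\right) - M\right) = - 2 \left(X - M + X M^{2}\right) = - 2 X + 2 M - 2 X M^{2}$)
$a = 4$ ($a = 2^{2} = 4$)
$F{\left(l \right)} = \sqrt{-9 + l}$
$a 5 F{\left(p{\left(5,1 \right)} \right)} = 4 \cdot 5 \sqrt{-9 - \left(-8 + 50\right)} = 20 \sqrt{-9 - \left(-8 + 50\right)} = 20 \sqrt{-9 - 42} = 20 \sqrt{-51} = 20 i \sqrt{51}$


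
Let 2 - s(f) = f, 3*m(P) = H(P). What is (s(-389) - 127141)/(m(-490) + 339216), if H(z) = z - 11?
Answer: -126750/339049 ≈ -0.37384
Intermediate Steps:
H(z) = -11 + z
m(P) = -11/3 + P/3 (m(P) = (-11 + P)/3 = -11/3 + P/3)
s(f) = 2 - f
(s(-389) - 127141)/(m(-490) + 339216) = ((2 - 1*(-389)) - 127141)/((-11/3 + (⅓)*(-490)) + 339216) = ((2 + 389) - 127141)/((-11/3 - 490/3) + 339216) = (391 - 127141)/(-167 + 339216) = -126750/339049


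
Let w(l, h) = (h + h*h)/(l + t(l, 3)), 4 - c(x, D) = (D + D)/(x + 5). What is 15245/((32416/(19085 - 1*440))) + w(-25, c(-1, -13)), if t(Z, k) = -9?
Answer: 4830174309/551072 ≈ 8765.0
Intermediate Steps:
c(x, D) = 4 - 2*D/(5 + x) (c(x, D) = 4 - (D + D)/(x + 5) = 4 - 2*D/(5 + x))
w(l, h) = (h + h²)/(-9 + l) (w(l, h) = (h + h*h)/(l - 9) = (h + h²)/(-9 + l))
15245/((32416/(19085 - 1*440))) + w(-25, c(-1, -13)) = 15245/((32416/(19085 - 1*440))) + (2*(10 - 1*(-13) + 2*(-1))/(5 - 1))*(1 + 2*(10 - 1*(-13) + 2*(-1))/(5 - 1))/(-9 - 25) = 15245/((32416/(19085 - 440))) + (2*(10 + 13 - 2)/4)*(1 + 2*(10 + 13 - 2)/4)/(-34) = 15245/((32416/18645)) + (2*(¼)*21)*(-1/34)*(1 + 2*(¼)*21) = 15245/((32416*(1/18645))) + (21/2)*(-1/34)*(1 + 21/2) = 15245/(32416/18645) + (21/2)*(-1/34)*(23/2) = 15245*(18645/32416) - 483/136 = 284243025/32416 - 483/136 = 4830174309/551072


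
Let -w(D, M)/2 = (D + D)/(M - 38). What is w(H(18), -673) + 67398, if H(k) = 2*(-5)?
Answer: 47919938/711 ≈ 67398.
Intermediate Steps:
H(k) = -10
w(D, M) = -4*D/(-38 + M) (w(D, M) = -2*(D + D)/(M - 38) = -2*2*D/(-38 + M) = -4*D/(-38 + M))
w(H(18), -673) + 67398 = -4*(-10)/(-38 - 673) + 67398 = -4*(-10)/(-711) + 67398 = -4*(-10)*(-1/711) + 67398 = -40/711 + 67398 = 47919938/711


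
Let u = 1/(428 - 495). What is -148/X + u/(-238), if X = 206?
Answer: -1179901/1642438 ≈ -0.71838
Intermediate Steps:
u = -1/67 (u = 1/(-67) = -1/67 ≈ -0.014925)
-148/X + u/(-238) = -148/206 - 1/67/(-238) = -148*1/206 - 1/67*(-1/238) = -74/103 + 1/15946 = -1179901/1642438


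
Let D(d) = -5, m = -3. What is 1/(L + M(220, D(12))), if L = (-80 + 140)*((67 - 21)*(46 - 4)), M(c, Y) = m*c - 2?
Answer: 1/115258 ≈ 8.6762e-6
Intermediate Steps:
M(c, Y) = -2 - 3*c (M(c, Y) = -3*c - 2 = -2 - 3*c)
L = 115920 (L = 60*(46*42) = 60*1932 = 115920)
1/(L + M(220, D(12))) = 1/(115920 + (-2 - 3*220)) = 1/(115920 + (-2 - 660)) = 1/(115920 - 662) = 1/115258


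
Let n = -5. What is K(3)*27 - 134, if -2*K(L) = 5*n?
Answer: 407/2 ≈ 203.50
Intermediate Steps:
K(L) = 25/2 (K(L) = -5*(-5)/2 = -½*(-25) = 25/2)
K(3)*27 - 134 = (25/2)*27 - 134 = 675/2 - 134 = 407/2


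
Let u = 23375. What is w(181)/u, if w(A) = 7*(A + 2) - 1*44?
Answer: 1237/23375 ≈ 0.052920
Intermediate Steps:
w(A) = -30 + 7*A (w(A) = 7*(2 + A) - 44 = (14 + 7*A) - 44 = -30 + 7*A)
w(181)/u = (-30 + 7*181)/23375 = (-30 + 1267)*(1/23375) = 1237*(1/23375) = 1237/23375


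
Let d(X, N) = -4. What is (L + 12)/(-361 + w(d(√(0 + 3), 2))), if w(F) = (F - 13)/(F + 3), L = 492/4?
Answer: -135/344 ≈ -0.39244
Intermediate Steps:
L = 123 (L = 492*(¼) = 123)
w(F) = (-13 + F)/(3 + F)
(L + 12)/(-361 + w(d(√(0 + 3), 2))) = (123 + 12)/(-361 + (-13 - 4)/(3 - 4)) = 135/(-361 - 17/(-1)) = 135/(-361 - 1*(-17)) = 135/(-361 + 17) = 135/(-344) = 135*(-1/344) = -135/344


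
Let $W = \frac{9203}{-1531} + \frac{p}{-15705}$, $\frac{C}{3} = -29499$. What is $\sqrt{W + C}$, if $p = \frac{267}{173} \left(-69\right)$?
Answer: $\frac{i \sqrt{18905643479300149877455}}{462185935} \approx 297.49 i$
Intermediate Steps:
$C = -88497$ ($C = 3 \left(-29499\right) = -88497$)
$p = - \frac{18423}{173}$ ($p = 267 \cdot \frac{1}{173} \left(-69\right) = \frac{267}{173} \left(-69\right) = - \frac{18423}{173} \approx -106.49$)
$W = - \frac{2775113698}{462185935}$ ($W = \frac{9203}{-1531} - \frac{18423}{173 \left(-15705\right)} = 9203 \left(- \frac{1}{1531}\right) - - \frac{2047}{301885} = - \frac{9203}{1531} + \frac{2047}{301885} = - \frac{2775113698}{462185935} \approx -6.0043$)
$\sqrt{W + C} = \sqrt{- \frac{2775113698}{462185935} - 88497} = \sqrt{- \frac{40904843803393}{462185935}} = \frac{i \sqrt{18905643479300149877455}}{462185935}$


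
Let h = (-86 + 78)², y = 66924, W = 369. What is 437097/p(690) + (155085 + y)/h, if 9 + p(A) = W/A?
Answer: -2000605439/41536 ≈ -48166.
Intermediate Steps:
p(A) = -9 + 369/A
h = 64 (h = (-8)² = 64)
437097/p(690) + (155085 + y)/h = 437097/(-9 + 369/690) + (155085 + 66924)/64 = 437097/(-9 + 369*(1/690)) + 222009*(1/64) = 437097/(-9 + 123/230) + 222009/64 = 437097/(-1947/230) + 222009/64 = 437097*(-230/1947) + 222009/64 = -33510770/649 + 222009/64 = -2000605439/41536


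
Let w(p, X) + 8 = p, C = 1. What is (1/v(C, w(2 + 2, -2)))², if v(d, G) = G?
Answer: 1/16 ≈ 0.062500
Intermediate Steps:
w(p, X) = -8 + p
(1/v(C, w(2 + 2, -2)))² = (1/(-8 + (2 + 2)))² = (1/(-8 + 4))² = (1/(-4))² = (-¼)² = 1/16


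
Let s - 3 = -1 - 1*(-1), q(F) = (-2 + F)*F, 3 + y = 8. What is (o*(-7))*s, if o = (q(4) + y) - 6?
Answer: -147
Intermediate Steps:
y = 5 (y = -3 + 8 = 5)
q(F) = F*(-2 + F)
s = 3 (s = 3 + (-1 - 1*(-1)) = 3 + (-1 + 1) = 3 + 0 = 3)
o = 7 (o = (4*(-2 + 4) + 5) - 6 = (4*2 + 5) - 6 = (8 + 5) - 6 = 13 - 6 = 7)
(o*(-7))*s = (7*(-7))*3 = -49*3 = -147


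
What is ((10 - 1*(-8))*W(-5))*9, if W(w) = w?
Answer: -810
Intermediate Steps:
((10 - 1*(-8))*W(-5))*9 = ((10 - 1*(-8))*(-5))*9 = ((10 + 8)*(-5))*9 = (18*(-5))*9 = -90*9 = -810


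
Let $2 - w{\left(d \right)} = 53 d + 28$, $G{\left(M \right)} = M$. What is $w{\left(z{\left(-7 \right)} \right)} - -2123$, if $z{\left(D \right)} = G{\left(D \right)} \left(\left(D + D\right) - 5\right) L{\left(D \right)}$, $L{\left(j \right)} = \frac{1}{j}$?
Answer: $3104$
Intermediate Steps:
$z{\left(D \right)} = -5 + 2 D$ ($z{\left(D \right)} = \frac{D \left(\left(D + D\right) - 5\right)}{D} = \frac{D \left(2 D - 5\right)}{D} = \frac{D \left(-5 + 2 D\right)}{D} = -5 + 2 D$)
$w{\left(d \right)} = -26 - 53 d$ ($w{\left(d \right)} = 2 - \left(53 d + 28\right) = 2 - \left(28 + 53 d\right) = -26 - 53 d$)
$w{\left(z{\left(-7 \right)} \right)} - -2123 = \left(-26 - 53 \left(-5 + 2 \left(-7\right)\right)\right) - -2123 = \left(-26 - 53 \left(-5 - 14\right)\right) + 2123 = \left(-26 - -1007\right) + 2123 = \left(-26 + 1007\right) + 2123 = 981 + 2123 = 3104$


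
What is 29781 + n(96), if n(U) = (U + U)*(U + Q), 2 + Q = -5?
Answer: 46869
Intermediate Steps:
Q = -7 (Q = -2 - 5 = -7)
n(U) = 2*U*(-7 + U) (n(U) = (U + U)*(U - 7) = (2*U)*(-7 + U) = 2*U*(-7 + U))
29781 + n(96) = 29781 + 2*96*(-7 + 96) = 29781 + 2*96*89 = 29781 + 17088 = 46869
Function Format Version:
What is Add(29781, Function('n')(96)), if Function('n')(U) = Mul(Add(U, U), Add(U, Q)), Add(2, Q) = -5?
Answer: 46869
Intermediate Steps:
Q = -7 (Q = Add(-2, -5) = -7)
Function('n')(U) = Mul(2, U, Add(-7, U)) (Function('n')(U) = Mul(Add(U, U), Add(U, -7)) = Mul(Mul(2, U), Add(-7, U)) = Mul(2, U, Add(-7, U)))
Add(29781, Function('n')(96)) = Add(29781, Mul(2, 96, Add(-7, 96))) = Add(29781, Mul(2, 96, 89)) = Add(29781, 17088) = 46869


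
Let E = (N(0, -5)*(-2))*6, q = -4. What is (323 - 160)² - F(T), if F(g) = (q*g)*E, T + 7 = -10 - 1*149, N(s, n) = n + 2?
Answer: 2665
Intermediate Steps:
N(s, n) = 2 + n
E = 36 (E = ((2 - 5)*(-2))*6 = -3*(-2)*6 = 6*6 = 36)
T = -166 (T = -7 + (-10 - 1*149) = -7 + (-10 - 149) = -7 - 159 = -166)
F(g) = -144*g (F(g) = -4*g*36 = -144*g)
(323 - 160)² - F(T) = (323 - 160)² - (-144)*(-166) = 163² - 1*23904 = 26569 - 23904 = 2665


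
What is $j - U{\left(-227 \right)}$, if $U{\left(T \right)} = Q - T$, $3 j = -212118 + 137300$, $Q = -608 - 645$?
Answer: $- \frac{71740}{3} \approx -23913.0$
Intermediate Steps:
$Q = -1253$
$j = - \frac{74818}{3}$ ($j = \frac{-212118 + 137300}{3} = \frac{1}{3} \left(-74818\right) = - \frac{74818}{3} \approx -24939.0$)
$U{\left(T \right)} = -1253 - T$
$j - U{\left(-227 \right)} = - \frac{74818}{3} - \left(-1253 - -227\right) = - \frac{74818}{3} - \left(-1253 + 227\right) = - \frac{74818}{3} - -1026 = - \frac{74818}{3} + 1026 = - \frac{71740}{3}$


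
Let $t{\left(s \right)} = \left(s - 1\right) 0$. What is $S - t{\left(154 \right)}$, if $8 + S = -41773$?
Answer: $-41781$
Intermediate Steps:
$S = -41781$ ($S = -8 - 41773 = -41781$)
$t{\left(s \right)} = 0$ ($t{\left(s \right)} = \left(-1 + s\right) 0 = 0$)
$S - t{\left(154 \right)} = -41781 - 0 = -41781 + 0 = -41781$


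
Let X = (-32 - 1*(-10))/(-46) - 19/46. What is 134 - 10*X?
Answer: 3067/23 ≈ 133.35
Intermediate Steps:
X = 3/46 (X = (-32 + 10)*(-1/46) - 19*1/46 = -22*(-1/46) - 19/46 = 11/23 - 19/46 = 3/46 ≈ 0.065217)
134 - 10*X = 134 - 10*3/46 = 134 - 15/23 = 3067/23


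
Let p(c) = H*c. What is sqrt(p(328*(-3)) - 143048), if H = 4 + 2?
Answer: 2*I*sqrt(37238) ≈ 385.94*I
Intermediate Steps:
H = 6
p(c) = 6*c
sqrt(p(328*(-3)) - 143048) = sqrt(6*(328*(-3)) - 143048) = sqrt(6*(-984) - 143048) = sqrt(-5904 - 143048) = sqrt(-148952) = 2*I*sqrt(37238)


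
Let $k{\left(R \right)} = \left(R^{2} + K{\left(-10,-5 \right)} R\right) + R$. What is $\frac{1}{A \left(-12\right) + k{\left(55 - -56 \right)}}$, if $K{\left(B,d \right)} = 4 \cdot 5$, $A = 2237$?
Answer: $- \frac{1}{12192} \approx -8.2021 \cdot 10^{-5}$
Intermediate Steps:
$K{\left(B,d \right)} = 20$
$k{\left(R \right)} = R^{2} + 21 R$ ($k{\left(R \right)} = \left(R^{2} + 20 R\right) + R = R^{2} + 21 R$)
$\frac{1}{A \left(-12\right) + k{\left(55 - -56 \right)}} = \frac{1}{2237 \left(-12\right) + \left(55 - -56\right) \left(21 + \left(55 - -56\right)\right)} = \frac{1}{-26844 + \left(55 + 56\right) \left(21 + \left(55 + 56\right)\right)} = \frac{1}{-26844 + 111 \left(21 + 111\right)} = \frac{1}{-26844 + 111 \cdot 132} = \frac{1}{-26844 + 14652} = \frac{1}{-12192} = - \frac{1}{12192}$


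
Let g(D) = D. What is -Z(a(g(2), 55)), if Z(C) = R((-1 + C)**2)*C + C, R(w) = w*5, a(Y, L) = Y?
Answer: -12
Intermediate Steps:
R(w) = 5*w
Z(C) = C + 5*C*(-1 + C)**2 (Z(C) = (5*(-1 + C)**2)*C + C = 5*C*(-1 + C)**2 + C = C + 5*C*(-1 + C)**2)
-Z(a(g(2), 55)) = -2*(1 + 5*(-1 + 2)**2) = -2*(1 + 5*1**2) = -2*(1 + 5*1) = -2*(1 + 5) = -2*6 = -1*12 = -12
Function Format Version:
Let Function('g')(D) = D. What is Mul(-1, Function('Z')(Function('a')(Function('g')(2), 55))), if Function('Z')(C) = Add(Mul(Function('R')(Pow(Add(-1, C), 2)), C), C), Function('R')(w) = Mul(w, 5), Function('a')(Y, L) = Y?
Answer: -12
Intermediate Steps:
Function('R')(w) = Mul(5, w)
Function('Z')(C) = Add(C, Mul(5, C, Pow(Add(-1, C), 2))) (Function('Z')(C) = Add(Mul(Mul(5, Pow(Add(-1, C), 2)), C), C) = Add(Mul(5, C, Pow(Add(-1, C), 2)), C) = Add(C, Mul(5, C, Pow(Add(-1, C), 2))))
Mul(-1, Function('Z')(Function('a')(Function('g')(2), 55))) = Mul(-1, Mul(2, Add(1, Mul(5, Pow(Add(-1, 2), 2))))) = Mul(-1, Mul(2, Add(1, Mul(5, Pow(1, 2))))) = Mul(-1, Mul(2, Add(1, Mul(5, 1)))) = Mul(-1, Mul(2, Add(1, 5))) = Mul(-1, Mul(2, 6)) = Mul(-1, 12) = -12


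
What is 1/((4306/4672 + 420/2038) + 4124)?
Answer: 2380384/9819388083 ≈ 0.00024242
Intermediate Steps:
1/((4306/4672 + 420/2038) + 4124) = 1/((4306*(1/4672) + 420*(1/2038)) + 4124) = 1/((2153/2336 + 210/1019) + 4124) = 1/(2684467/2380384 + 4124) = 1/(9819388083/2380384) = 2380384/9819388083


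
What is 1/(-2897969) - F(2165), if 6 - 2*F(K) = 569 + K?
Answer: 3952829715/2897969 ≈ 1364.0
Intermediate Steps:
F(K) = -563/2 - K/2 (F(K) = 3 - (569 + K)/2 = 3 + (-569/2 - K/2) = -563/2 - K/2)
1/(-2897969) - F(2165) = 1/(-2897969) - (-563/2 - ½*2165) = -1/2897969 - (-563/2 - 2165/2) = -1/2897969 - 1*(-1364) = -1/2897969 + 1364 = 3952829715/2897969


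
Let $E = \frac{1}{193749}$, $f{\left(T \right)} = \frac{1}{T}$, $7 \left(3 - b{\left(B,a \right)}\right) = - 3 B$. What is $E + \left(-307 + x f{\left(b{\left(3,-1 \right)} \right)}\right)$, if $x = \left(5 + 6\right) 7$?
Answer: $- \frac{559999183}{1937490} \approx -289.03$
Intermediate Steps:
$b{\left(B,a \right)} = 3 + \frac{3 B}{7}$ ($b{\left(B,a \right)} = 3 - \frac{\left(-3\right) B}{7} = 3 + \frac{3 B}{7}$)
$x = 77$ ($x = 11 \cdot 7 = 77$)
$E = \frac{1}{193749} \approx 5.1613 \cdot 10^{-6}$
$E + \left(-307 + x f{\left(b{\left(3,-1 \right)} \right)}\right) = \frac{1}{193749} - \left(307 - \frac{77}{3 + \frac{3}{7} \cdot 3}\right) = \frac{1}{193749} - \left(307 - \frac{77}{3 + \frac{9}{7}}\right) = \frac{1}{193749} - \left(307 - \frac{77}{\frac{30}{7}}\right) = \frac{1}{193749} + \left(-307 + 77 \cdot \frac{7}{30}\right) = \frac{1}{193749} + \left(-307 + \frac{539}{30}\right) = \frac{1}{193749} - \frac{8671}{30} = - \frac{559999183}{1937490}$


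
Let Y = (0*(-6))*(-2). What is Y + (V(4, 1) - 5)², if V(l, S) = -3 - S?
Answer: 81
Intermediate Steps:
Y = 0 (Y = 0*(-2) = 0)
Y + (V(4, 1) - 5)² = 0 + ((-3 - 1*1) - 5)² = 0 + ((-3 - 1) - 5)² = 0 + (-4 - 5)² = 0 + (-9)² = 0 + 81 = 81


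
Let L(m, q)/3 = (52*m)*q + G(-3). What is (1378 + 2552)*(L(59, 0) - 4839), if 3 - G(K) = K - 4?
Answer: -18899370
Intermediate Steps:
G(K) = 7 - K (G(K) = 3 - (K - 4) = 3 - (-4 + K) = 3 + (4 - K) = 7 - K)
L(m, q) = 30 + 156*m*q (L(m, q) = 3*((52*m)*q + (7 - 1*(-3))) = 3*(52*m*q + (7 + 3)) = 3*(52*m*q + 10) = 3*(10 + 52*m*q) = 30 + 156*m*q)
(1378 + 2552)*(L(59, 0) - 4839) = (1378 + 2552)*((30 + 156*59*0) - 4839) = 3930*((30 + 0) - 4839) = 3930*(30 - 4839) = 3930*(-4809) = -18899370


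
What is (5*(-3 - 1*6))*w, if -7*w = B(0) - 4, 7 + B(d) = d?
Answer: -495/7 ≈ -70.714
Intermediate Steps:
B(d) = -7 + d
w = 11/7 (w = -((-7 + 0) - 4)/7 = -(-7 - 4)/7 = -⅐*(-11) = 11/7 ≈ 1.5714)
(5*(-3 - 1*6))*w = (5*(-3 - 1*6))*(11/7) = (5*(-3 - 6))*(11/7) = (5*(-9))*(11/7) = -45*11/7 = -495/7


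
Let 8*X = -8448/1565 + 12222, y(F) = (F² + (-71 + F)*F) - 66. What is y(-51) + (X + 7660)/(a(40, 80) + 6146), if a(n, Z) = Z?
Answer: 31032680401/3543160 ≈ 8758.5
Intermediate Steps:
y(F) = -66 + F² + F*(-71 + F) (y(F) = (F² + F*(-71 + F)) - 66 = -66 + F² + F*(-71 + F))
X = 9559491/6260 (X = (-8448/1565 + 12222)/8 = (⅛)*(19118982/1565) = 9559491/6260 ≈ 1527.1)
y(-51) + (X + 7660)/(a(40, 80) + 6146) = (-66 - 71*(-51) + 2*(-51)²) + (9559491/6260 + 7660)/(80 + 6146) = (-66 + 3621 + 2*2601) + (57511091/6260)/6226 = (-66 + 3621 + 5202) + (57511091/6260)*(1/6226) = 8757 + 5228281/3543160 = 31032680401/3543160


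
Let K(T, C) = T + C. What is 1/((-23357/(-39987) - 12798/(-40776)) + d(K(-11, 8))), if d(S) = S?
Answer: -271751652/571228513 ≈ -0.47573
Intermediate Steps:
K(T, C) = C + T
1/((-23357/(-39987) - 12798/(-40776)) + d(K(-11, 8))) = 1/((-23357/(-39987) - 12798/(-40776)) + (8 - 11)) = 1/((-23357*(-1/39987) - 12798*(-1/40776)) - 3) = 1/((23357/39987 + 2133/6796) - 3) = 1/(244026443/271751652 - 3) = 1/(-571228513/271751652) = -271751652/571228513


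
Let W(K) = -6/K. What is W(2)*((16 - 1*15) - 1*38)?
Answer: 111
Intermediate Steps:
W(2)*((16 - 1*15) - 1*38) = (-6/2)*((16 - 1*15) - 1*38) = (-6*1/2)*((16 - 15) - 38) = -3*(1 - 38) = -3*(-37) = 111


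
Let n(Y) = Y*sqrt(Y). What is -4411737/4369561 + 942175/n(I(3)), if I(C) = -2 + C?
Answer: 4116886723438/4369561 ≈ 9.4217e+5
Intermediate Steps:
n(Y) = Y**(3/2)
-4411737/4369561 + 942175/n(I(3)) = -4411737/4369561 + 942175/((-2 + 3)**(3/2)) = -4411737*1/4369561 + 942175/(1**(3/2)) = -4411737/4369561 + 942175/1 = -4411737/4369561 + 942175*1 = -4411737/4369561 + 942175 = 4116886723438/4369561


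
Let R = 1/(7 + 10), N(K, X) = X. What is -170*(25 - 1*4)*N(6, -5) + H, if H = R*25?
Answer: 303475/17 ≈ 17851.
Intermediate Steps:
R = 1/17 ≈ 0.058824
H = 25/17 (H = (1/17)*25 = 25/17 ≈ 1.4706)
-170*(25 - 1*4)*N(6, -5) + H = -170*(25 - 1*4)*(-5) + 25/17 = -170*(25 - 4)*(-5) + 25/17 = -3570*(-5) + 25/17 = -170*(-105) + 25/17 = 17850 + 25/17 = 303475/17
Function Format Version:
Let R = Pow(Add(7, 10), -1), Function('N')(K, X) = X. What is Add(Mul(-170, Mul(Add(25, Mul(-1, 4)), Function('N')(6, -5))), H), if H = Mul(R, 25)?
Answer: Rational(303475, 17) ≈ 17851.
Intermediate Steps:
R = Rational(1, 17) (R = Pow(17, -1) = Rational(1, 17) ≈ 0.058824)
H = Rational(25, 17) (H = Mul(Rational(1, 17), 25) = Rational(25, 17) ≈ 1.4706)
Add(Mul(-170, Mul(Add(25, Mul(-1, 4)), Function('N')(6, -5))), H) = Add(Mul(-170, Mul(Add(25, Mul(-1, 4)), -5)), Rational(25, 17)) = Add(Mul(-170, Mul(Add(25, -4), -5)), Rational(25, 17)) = Add(Mul(-170, Mul(21, -5)), Rational(25, 17)) = Add(Mul(-170, -105), Rational(25, 17)) = Add(17850, Rational(25, 17)) = Rational(303475, 17)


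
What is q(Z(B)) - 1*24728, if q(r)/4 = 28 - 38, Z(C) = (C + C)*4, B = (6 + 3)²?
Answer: -24768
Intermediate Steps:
B = 81 (B = 9² = 81)
Z(C) = 8*C (Z(C) = (2*C)*4 = 8*C)
q(r) = -40 (q(r) = 4*(28 - 38) = 4*(-10) = -40)
q(Z(B)) - 1*24728 = -40 - 1*24728 = -40 - 24728 = -24768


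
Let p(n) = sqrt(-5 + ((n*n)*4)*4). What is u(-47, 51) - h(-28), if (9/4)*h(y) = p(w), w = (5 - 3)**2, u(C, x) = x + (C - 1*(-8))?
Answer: 12 - 4*sqrt(251)/9 ≈ 4.9587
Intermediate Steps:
u(C, x) = 8 + C + x (u(C, x) = x + (C + 8) = x + (8 + C) = 8 + C + x)
w = 4 (w = 2**2 = 4)
p(n) = sqrt(-5 + 16*n**2) (p(n) = sqrt(-5 + (n**2*4)*4) = sqrt(-5 + (4*n**2)*4) = sqrt(-5 + 16*n**2))
h(y) = 4*sqrt(251)/9 (h(y) = 4*sqrt(-5 + 16*4**2)/9 = 4*sqrt(-5 + 16*16)/9 = 4*sqrt(-5 + 256)/9 = 4*sqrt(251)/9)
u(-47, 51) - h(-28) = (8 - 47 + 51) - 4*sqrt(251)/9 = 12 - 4*sqrt(251)/9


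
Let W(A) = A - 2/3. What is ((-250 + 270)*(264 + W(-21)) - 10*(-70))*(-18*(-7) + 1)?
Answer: 2113280/3 ≈ 7.0443e+5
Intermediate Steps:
W(A) = -⅔ + A (W(A) = A - 2*⅓ = A - ⅔ = -⅔ + A)
((-250 + 270)*(264 + W(-21)) - 10*(-70))*(-18*(-7) + 1) = ((-250 + 270)*(264 + (-⅔ - 21)) - 10*(-70))*(-18*(-7) + 1) = (20*(264 - 65/3) + 700)*(126 + 1) = (20*(727/3) + 700)*127 = (14540/3 + 700)*127 = (16640/3)*127 = 2113280/3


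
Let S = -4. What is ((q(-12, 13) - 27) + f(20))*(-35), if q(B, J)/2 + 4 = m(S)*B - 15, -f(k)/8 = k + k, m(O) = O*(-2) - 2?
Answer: 18515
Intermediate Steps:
m(O) = -2 - 2*O (m(O) = -2*O - 2 = -2 - 2*O)
f(k) = -16*k (f(k) = -8*(k + k) = -16*k)
q(B, J) = -38 + 12*B (q(B, J) = -8 + 2*((-2 - 2*(-4))*B - 15) = -8 + 2*((-2 + 8)*B - 15) = -8 + 2*(6*B - 15) = -8 + 2*(-15 + 6*B) = -8 + (-30 + 12*B) = -38 + 12*B)
((q(-12, 13) - 27) + f(20))*(-35) = (((-38 + 12*(-12)) - 27) - 16*20)*(-35) = (((-38 - 144) - 27) - 320)*(-35) = ((-182 - 27) - 320)*(-35) = (-209 - 320)*(-35) = -529*(-35) = 18515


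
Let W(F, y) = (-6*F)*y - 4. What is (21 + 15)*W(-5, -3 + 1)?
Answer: -2304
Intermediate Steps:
W(F, y) = -4 - 6*F*y (W(F, y) = -6*F*y - 4 = -4 - 6*F*y)
(21 + 15)*W(-5, -3 + 1) = (21 + 15)*(-4 - 6*(-5)*(-3 + 1)) = 36*(-4 - 6*(-5)*(-2)) = 36*(-4 - 60) = 36*(-64) = -2304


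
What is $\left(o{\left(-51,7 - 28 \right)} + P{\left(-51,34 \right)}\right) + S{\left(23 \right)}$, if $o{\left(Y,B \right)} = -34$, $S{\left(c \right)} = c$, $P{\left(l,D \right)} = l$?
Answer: $-62$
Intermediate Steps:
$\left(o{\left(-51,7 - 28 \right)} + P{\left(-51,34 \right)}\right) + S{\left(23 \right)} = \left(-34 - 51\right) + 23 = -85 + 23 = -62$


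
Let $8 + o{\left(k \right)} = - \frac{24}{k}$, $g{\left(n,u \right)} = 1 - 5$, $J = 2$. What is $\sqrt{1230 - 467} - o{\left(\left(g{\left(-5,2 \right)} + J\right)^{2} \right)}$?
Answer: $14 + \sqrt{763} \approx 41.622$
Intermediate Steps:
$g{\left(n,u \right)} = -4$ ($g{\left(n,u \right)} = 1 - 5 = -4$)
$o{\left(k \right)} = -8 - \frac{24}{k}$
$\sqrt{1230 - 467} - o{\left(\left(g{\left(-5,2 \right)} + J\right)^{2} \right)} = \sqrt{1230 - 467} - \left(-8 - \frac{24}{\left(-4 + 2\right)^{2}}\right) = \sqrt{763} - \left(-8 - \frac{24}{\left(-2\right)^{2}}\right) = \sqrt{763} - \left(-8 - \frac{24}{4}\right) = \sqrt{763} - \left(-8 - 6\right) = \sqrt{763} - -14 = \sqrt{763} + 14 = 14 + \sqrt{763}$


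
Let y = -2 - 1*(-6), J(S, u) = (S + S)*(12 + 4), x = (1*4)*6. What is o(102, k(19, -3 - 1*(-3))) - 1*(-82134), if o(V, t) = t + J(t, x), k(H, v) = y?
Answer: 82266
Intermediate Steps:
x = 24 (x = 4*6 = 24)
J(S, u) = 32*S (J(S, u) = (2*S)*16 = 32*S)
y = 4 (y = -2 + 6 = 4)
k(H, v) = 4
o(V, t) = 33*t (o(V, t) = t + 32*t = 33*t)
o(102, k(19, -3 - 1*(-3))) - 1*(-82134) = 33*4 - 1*(-82134) = 132 + 82134 = 82266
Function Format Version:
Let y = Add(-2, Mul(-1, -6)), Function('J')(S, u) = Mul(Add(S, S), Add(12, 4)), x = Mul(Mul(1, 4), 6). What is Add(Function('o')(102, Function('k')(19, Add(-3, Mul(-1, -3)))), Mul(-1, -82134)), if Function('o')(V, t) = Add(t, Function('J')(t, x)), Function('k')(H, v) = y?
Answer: 82266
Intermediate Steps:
x = 24 (x = Mul(4, 6) = 24)
Function('J')(S, u) = Mul(32, S) (Function('J')(S, u) = Mul(Mul(2, S), 16) = Mul(32, S))
y = 4 (y = Add(-2, 6) = 4)
Function('k')(H, v) = 4
Function('o')(V, t) = Mul(33, t) (Function('o')(V, t) = Add(t, Mul(32, t)) = Mul(33, t))
Add(Function('o')(102, Function('k')(19, Add(-3, Mul(-1, -3)))), Mul(-1, -82134)) = Add(Mul(33, 4), Mul(-1, -82134)) = Add(132, 82134) = 82266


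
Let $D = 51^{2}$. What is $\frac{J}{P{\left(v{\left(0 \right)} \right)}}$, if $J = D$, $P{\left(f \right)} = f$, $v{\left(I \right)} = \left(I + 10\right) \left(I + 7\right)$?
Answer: $\frac{2601}{70} \approx 37.157$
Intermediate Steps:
$v{\left(I \right)} = \left(7 + I\right) \left(10 + I\right)$ ($v{\left(I \right)} = \left(10 + I\right) \left(7 + I\right) = \left(7 + I\right) \left(10 + I\right)$)
$D = 2601$
$J = 2601$
$\frac{J}{P{\left(v{\left(0 \right)} \right)}} = \frac{2601}{70 + 0^{2} + 17 \cdot 0} = \frac{2601}{70 + 0 + 0} = \frac{2601}{70}$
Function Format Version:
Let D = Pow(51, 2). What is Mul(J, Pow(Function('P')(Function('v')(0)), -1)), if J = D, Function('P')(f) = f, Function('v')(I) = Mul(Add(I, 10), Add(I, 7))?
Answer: Rational(2601, 70) ≈ 37.157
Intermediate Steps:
Function('v')(I) = Mul(Add(7, I), Add(10, I)) (Function('v')(I) = Mul(Add(10, I), Add(7, I)) = Mul(Add(7, I), Add(10, I)))
D = 2601
J = 2601
Mul(J, Pow(Function('P')(Function('v')(0)), -1)) = Mul(2601, Pow(Add(70, Pow(0, 2), Mul(17, 0)), -1)) = Mul(2601, Pow(Add(70, 0, 0), -1)) = Mul(2601, Pow(70, -1)) = Mul(2601, Rational(1, 70)) = Rational(2601, 70)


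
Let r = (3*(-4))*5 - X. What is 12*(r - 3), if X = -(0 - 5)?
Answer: -816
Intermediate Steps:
X = 5 (X = -1*(-5) = 5)
r = -65 (r = (3*(-4))*5 - 1*5 = -12*5 - 5 = -60 - 5 = -65)
12*(r - 3) = 12*(-65 - 3) = 12*(-68) = -816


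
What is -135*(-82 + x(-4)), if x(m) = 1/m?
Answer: 44415/4 ≈ 11104.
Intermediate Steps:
-135*(-82 + x(-4)) = -135*(-82 + 1/(-4)) = -135*(-82 - ¼) = -135*(-329/4) = 44415/4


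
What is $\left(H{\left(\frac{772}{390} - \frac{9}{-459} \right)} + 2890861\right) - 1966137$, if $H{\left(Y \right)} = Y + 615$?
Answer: $\frac{1022501804}{1105} \approx 9.2534 \cdot 10^{5}$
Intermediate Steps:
$H{\left(Y \right)} = 615 + Y$
$\left(H{\left(\frac{772}{390} - \frac{9}{-459} \right)} + 2890861\right) - 1966137 = \left(\left(615 + \left(\frac{772}{390} - \frac{9}{-459}\right)\right) + 2890861\right) - 1966137 = \left(\left(615 + \left(772 \cdot \frac{1}{390} - - \frac{1}{51}\right)\right) + 2890861\right) - 1966137 = \left(\left(615 + \left(\frac{386}{195} + \frac{1}{51}\right)\right) + 2890861\right) - 1966137 = \left(\left(615 + \frac{2209}{1105}\right) + 2890861\right) - 1966137 = \left(\frac{681784}{1105} + 2890861\right) - 1966137 = \frac{3195083189}{1105} - 1966137 = \frac{1022501804}{1105}$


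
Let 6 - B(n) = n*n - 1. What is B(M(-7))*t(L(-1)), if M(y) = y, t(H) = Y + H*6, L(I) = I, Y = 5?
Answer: 42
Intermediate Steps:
t(H) = 5 + 6*H (t(H) = 5 + H*6 = 5 + 6*H)
B(n) = 7 - n² (B(n) = 6 - (n*n - 1) = 6 - (n² - 1) = 6 - (-1 + n²) = 6 + (1 - n²) = 7 - n²)
B(M(-7))*t(L(-1)) = (7 - 1*(-7)²)*(5 + 6*(-1)) = (7 - 1*49)*(5 - 6) = (7 - 49)*(-1) = -42*(-1) = 42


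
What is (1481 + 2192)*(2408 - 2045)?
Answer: 1333299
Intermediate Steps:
(1481 + 2192)*(2408 - 2045) = 3673*363 = 1333299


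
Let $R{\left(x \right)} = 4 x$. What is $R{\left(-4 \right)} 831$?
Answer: $-13296$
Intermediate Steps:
$R{\left(-4 \right)} 831 = 4 \left(-4\right) 831 = \left(-16\right) 831 = -13296$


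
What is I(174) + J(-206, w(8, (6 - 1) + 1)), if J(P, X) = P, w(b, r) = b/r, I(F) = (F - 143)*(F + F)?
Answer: 10582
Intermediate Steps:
I(F) = 2*F*(-143 + F) (I(F) = (-143 + F)*(2*F) = 2*F*(-143 + F))
I(174) + J(-206, w(8, (6 - 1) + 1)) = 2*174*(-143 + 174) - 206 = 2*174*31 - 206 = 10788 - 206 = 10582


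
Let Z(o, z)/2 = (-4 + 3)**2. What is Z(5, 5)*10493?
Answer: 20986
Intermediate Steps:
Z(o, z) = 2 (Z(o, z) = 2*(-4 + 3)**2 = 2*(-1)**2 = 2*1 = 2)
Z(5, 5)*10493 = 2*10493 = 20986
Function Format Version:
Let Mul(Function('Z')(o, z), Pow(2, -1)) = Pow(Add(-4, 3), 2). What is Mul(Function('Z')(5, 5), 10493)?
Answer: 20986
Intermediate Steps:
Function('Z')(o, z) = 2 (Function('Z')(o, z) = Mul(2, Pow(Add(-4, 3), 2)) = Mul(2, Pow(-1, 2)) = Mul(2, 1) = 2)
Mul(Function('Z')(5, 5), 10493) = Mul(2, 10493) = 20986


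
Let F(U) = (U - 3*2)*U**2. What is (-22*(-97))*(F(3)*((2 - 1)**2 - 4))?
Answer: 172854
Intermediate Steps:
F(U) = U**2*(-6 + U) (F(U) = (U - 6)*U**2 = (-6 + U)*U**2 = U**2*(-6 + U))
(-22*(-97))*(F(3)*((2 - 1)**2 - 4)) = (-22*(-97))*((3**2*(-6 + 3))*((2 - 1)**2 - 4)) = 2134*((9*(-3))*(1**2 - 4)) = 2134*(-27*(1 - 4)) = 2134*(-27*(-3)) = 2134*81 = 172854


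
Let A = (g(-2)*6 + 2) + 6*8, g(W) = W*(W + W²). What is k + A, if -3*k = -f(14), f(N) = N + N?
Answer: 106/3 ≈ 35.333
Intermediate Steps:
f(N) = 2*N
k = 28/3 (k = -(-1)*2*14/3 = -(-1)*28/3 = -⅓*(-28) = 28/3 ≈ 9.3333)
A = 26 (A = (((-2)²*(1 - 2))*6 + 2) + 6*8 = ((4*(-1))*6 + 2) + 48 = (-4*6 + 2) + 48 = (-24 + 2) + 48 = -22 + 48 = 26)
k + A = 28/3 + 26 = 106/3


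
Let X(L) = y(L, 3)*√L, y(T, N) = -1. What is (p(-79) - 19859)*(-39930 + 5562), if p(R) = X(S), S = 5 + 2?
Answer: 682514112 + 34368*√7 ≈ 6.8260e+8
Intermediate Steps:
S = 7
X(L) = -√L
p(R) = -√7
(p(-79) - 19859)*(-39930 + 5562) = (-√7 - 19859)*(-39930 + 5562) = (-19859 - √7)*(-34368) = 682514112 + 34368*√7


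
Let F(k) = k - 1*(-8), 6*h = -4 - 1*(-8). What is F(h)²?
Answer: 676/9 ≈ 75.111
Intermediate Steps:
h = ⅔ (h = (-4 - 1*(-8))/6 = (-4 + 8)/6 = (⅙)*4 = ⅔ ≈ 0.66667)
F(k) = 8 + k (F(k) = k + 8 = 8 + k)
F(h)² = (8 + ⅔)² = (26/3)² = 676/9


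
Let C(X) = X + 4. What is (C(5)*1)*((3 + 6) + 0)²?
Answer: 729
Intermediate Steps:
C(X) = 4 + X
(C(5)*1)*((3 + 6) + 0)² = ((4 + 5)*1)*((3 + 6) + 0)² = (9*1)*(9 + 0)² = 9*9² = 9*81 = 729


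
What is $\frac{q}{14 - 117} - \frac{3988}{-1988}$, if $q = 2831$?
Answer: $- \frac{1304316}{51191} \approx -25.479$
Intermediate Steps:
$\frac{q}{14 - 117} - \frac{3988}{-1988} = \frac{2831}{14 - 117} - \frac{3988}{-1988} = \frac{2831}{14 - 117} - - \frac{997}{497} = \frac{2831}{-103} + \frac{997}{497} = 2831 \left(- \frac{1}{103}\right) + \frac{997}{497} = - \frac{2831}{103} + \frac{997}{497} = - \frac{1304316}{51191}$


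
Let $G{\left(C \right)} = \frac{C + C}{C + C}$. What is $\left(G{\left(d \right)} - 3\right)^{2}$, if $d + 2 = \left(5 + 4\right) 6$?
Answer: $4$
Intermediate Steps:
$d = 52$ ($d = -2 + \left(5 + 4\right) 6 = -2 + 9 \cdot 6 = -2 + 54 = 52$)
$G{\left(C \right)} = 1$ ($G{\left(C \right)} = \frac{2 C}{2 C} = 2 C \frac{1}{2 C} = 1$)
$\left(G{\left(d \right)} - 3\right)^{2} = \left(1 - 3\right)^{2} = \left(-2\right)^{2} = 4$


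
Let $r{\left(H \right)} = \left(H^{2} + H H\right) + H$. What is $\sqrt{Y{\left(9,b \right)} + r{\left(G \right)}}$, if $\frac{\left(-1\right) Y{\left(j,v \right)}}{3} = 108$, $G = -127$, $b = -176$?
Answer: $\sqrt{31807} \approx 178.35$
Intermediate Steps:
$Y{\left(j,v \right)} = -324$ ($Y{\left(j,v \right)} = \left(-3\right) 108 = -324$)
$r{\left(H \right)} = H + 2 H^{2}$ ($r{\left(H \right)} = \left(H^{2} + H^{2}\right) + H = 2 H^{2} + H = H + 2 H^{2}$)
$\sqrt{Y{\left(9,b \right)} + r{\left(G \right)}} = \sqrt{-324 - 127 \left(1 + 2 \left(-127\right)\right)} = \sqrt{-324 - 127 \left(1 - 254\right)} = \sqrt{-324 - -32131} = \sqrt{-324 + 32131} = \sqrt{31807}$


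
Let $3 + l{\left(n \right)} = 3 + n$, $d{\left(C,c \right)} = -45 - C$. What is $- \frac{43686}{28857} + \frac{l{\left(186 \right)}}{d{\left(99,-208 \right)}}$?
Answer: $- \frac{647677}{230856} \approx -2.8055$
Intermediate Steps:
$l{\left(n \right)} = n$ ($l{\left(n \right)} = -3 + \left(3 + n\right) = n$)
$- \frac{43686}{28857} + \frac{l{\left(186 \right)}}{d{\left(99,-208 \right)}} = - \frac{43686}{28857} + \frac{186}{-45 - 99} = \left(-43686\right) \frac{1}{28857} + \frac{186}{-45 - 99} = - \frac{14562}{9619} + \frac{186}{-144} = - \frac{14562}{9619} + 186 \left(- \frac{1}{144}\right) = - \frac{14562}{9619} - \frac{31}{24} = - \frac{647677}{230856}$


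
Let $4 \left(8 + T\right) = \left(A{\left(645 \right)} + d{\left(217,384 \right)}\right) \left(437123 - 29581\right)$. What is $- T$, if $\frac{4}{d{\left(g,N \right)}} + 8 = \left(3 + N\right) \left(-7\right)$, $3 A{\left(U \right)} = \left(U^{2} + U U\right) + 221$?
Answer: $- \frac{460783346862029}{16302} \approx -2.8265 \cdot 10^{10}$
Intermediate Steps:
$A{\left(U \right)} = \frac{221}{3} + \frac{2 U^{2}}{3}$ ($A{\left(U \right)} = \frac{\left(U^{2} + U U\right) + 221}{3} = \frac{\left(U^{2} + U^{2}\right) + 221}{3} = \frac{2 U^{2} + 221}{3} = \frac{221 + 2 U^{2}}{3} = \frac{221}{3} + \frac{2 U^{2}}{3}$)
$d{\left(g,N \right)} = \frac{4}{-29 - 7 N}$ ($d{\left(g,N \right)} = \frac{4}{-8 + \left(3 + N\right) \left(-7\right)} = \frac{4}{-8 - \left(21 + 7 N\right)} = \frac{4}{-29 - 7 N}$)
$T = \frac{460783346862029}{16302}$ ($T = -8 + \frac{\left(\left(\frac{221}{3} + \frac{2 \cdot 645^{2}}{3}\right) - \frac{4}{29 + 7 \cdot 384}\right) \left(437123 - 29581\right)}{4} = -8 + \frac{\left(\left(\frac{221}{3} + \frac{2}{3} \cdot 416025\right) - \frac{4}{29 + 2688}\right) 407542}{4} = -8 + \frac{\left(\left(\frac{221}{3} + 277350\right) - \frac{4}{2717}\right) 407542}{4} = -8 + \frac{\left(\frac{832271}{3} - \frac{4}{2717}\right) 407542}{4} = -8 + \frac{\frac{2261280295}{8151} \cdot 407542}{4} = -8 + \frac{1}{4} \cdot \frac{921566693984890}{8151} = -8 + \frac{460783346992445}{16302} = \frac{460783346862029}{16302} \approx 2.8265 \cdot 10^{10}$)
$- T = \left(-1\right) \frac{460783346862029}{16302} = - \frac{460783346862029}{16302}$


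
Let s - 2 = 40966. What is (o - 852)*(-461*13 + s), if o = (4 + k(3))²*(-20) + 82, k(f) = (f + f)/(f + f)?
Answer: -44418250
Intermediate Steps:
s = 40968 (s = 2 + 40966 = 40968)
k(f) = 1 (k(f) = (2*f)/((2*f)) = (2*f)*(1/(2*f)) = 1)
o = -418 (o = (4 + 1)²*(-20) + 82 = 5²*(-20) + 82 = 25*(-20) + 82 = -500 + 82 = -418)
(o - 852)*(-461*13 + s) = (-418 - 852)*(-461*13 + 40968) = -1270*(-5993 + 40968) = -1270*34975 = -44418250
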